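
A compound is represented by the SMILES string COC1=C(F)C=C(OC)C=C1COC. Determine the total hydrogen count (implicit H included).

Walk through each heavy atom and fill implicit hydrogens from standard valence (C 4, N 3, O 2, S 2, halogen 1):
  atom 1: C, bond orders sum to 1 (valence 4) → 3 H
  atom 2: O, bond orders sum to 2 (valence 2) → 0 H
  atom 3: C, bond orders sum to 4 (valence 4) → 0 H
  atom 4: C, bond orders sum to 4 (valence 4) → 0 H
  atom 5: F (halogen, monovalent) → 0 H
  atom 6: C, bond orders sum to 3 (valence 4) → 1 H
  atom 7: C, bond orders sum to 4 (valence 4) → 0 H
  atom 8: O, bond orders sum to 2 (valence 2) → 0 H
  atom 9: C, bond orders sum to 1 (valence 4) → 3 H
  atom 10: C, bond orders sum to 3 (valence 4) → 1 H
  atom 11: C, bond orders sum to 4 (valence 4) → 0 H
  atom 12: C, bond orders sum to 2 (valence 4) → 2 H
  atom 13: O, bond orders sum to 2 (valence 2) → 0 H
  atom 14: C, bond orders sum to 1 (valence 4) → 3 H
Total hydrogens: 13.

13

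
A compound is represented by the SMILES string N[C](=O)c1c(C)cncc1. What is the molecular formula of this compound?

Walk through each heavy atom and fill implicit hydrogens from standard valence (C 4, N 3, O 2, S 2, halogen 1); for lowercase aromatic atoms, an aromatic c carries 1 H when it has two neighbours and 0 H with three, and aromatic n carries 0 H:
  atom 1: N, bond orders sum to 1 (valence 3) → 2 H
  atom 2: C with explicit H count 0
  atom 3: O, bond orders sum to 2 (valence 2) → 0 H
  atom 4: aromatic c, 3 neighbours → 0 H
  atom 5: aromatic c, 3 neighbours → 0 H
  atom 6: C, bond orders sum to 1 (valence 4) → 3 H
  atom 7: aromatic c, 2 neighbours → 1 H
  atom 8: aromatic n, 2 neighbours → 0 H
  atom 9: aromatic c, 2 neighbours → 1 H
  atom 10: aromatic c, 2 neighbours → 1 H
Totals → C:7, H:8, N:2, O:1.
In Hill order: C7H8N2O.

C7H8N2O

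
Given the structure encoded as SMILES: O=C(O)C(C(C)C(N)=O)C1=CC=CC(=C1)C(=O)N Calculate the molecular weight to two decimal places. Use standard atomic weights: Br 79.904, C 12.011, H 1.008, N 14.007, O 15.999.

First, the molecular formula is C12H14N2O4 (counting implicit H from valence).
  C: 12 × 12.011 = 144.132
  H: 14 × 1.008 = 14.112
  N: 2 × 14.007 = 28.014
  O: 4 × 15.999 = 63.996
Sum: 12×12.011 + 14×1.008 + 2×14.007 + 4×15.999 = 250.254 → 250.25 g/mol.

250.25 g/mol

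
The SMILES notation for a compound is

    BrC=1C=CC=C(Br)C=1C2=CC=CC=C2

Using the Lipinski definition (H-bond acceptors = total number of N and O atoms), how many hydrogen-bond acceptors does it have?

0

N atoms: 0; O atoms: 0.
Lipinski HBA = 0 + 0 = 0.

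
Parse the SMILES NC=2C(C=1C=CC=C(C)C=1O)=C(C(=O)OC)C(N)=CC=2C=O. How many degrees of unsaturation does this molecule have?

Degree of unsaturation = (number of rings) + (number of π bonds).
Ring closures in the SMILES: 2.
π bonds: 8 double bonds (each 1 DoU) → 8 DoU from unsaturation.
Total DoU = 2 + 8 = 10.

10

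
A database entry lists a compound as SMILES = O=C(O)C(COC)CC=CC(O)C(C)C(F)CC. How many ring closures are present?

0

In SMILES, each pair of matching ring-closure digits denotes one ring-closing bond; the number of such bonds equals the number of independent rings.
Ring-closure bonds here: 0.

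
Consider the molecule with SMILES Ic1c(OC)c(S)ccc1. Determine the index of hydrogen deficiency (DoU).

Molecular formula: C7H7IOS.
DoU = (2C + 2 + N − H − X) / 2, where X is the halogen count and O/S are ignored.
    = (2·7 + 2 + 0 − 7 − 1) / 2 = 8 / 2 = 4.

4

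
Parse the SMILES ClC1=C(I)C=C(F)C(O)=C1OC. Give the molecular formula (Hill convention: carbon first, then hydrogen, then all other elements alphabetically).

Walk through each heavy atom and fill implicit hydrogens from standard valence (C 4, N 3, O 2, S 2, halogen 1):
  atom 1: Cl (halogen, monovalent) → 0 H
  atom 2: C, bond orders sum to 4 (valence 4) → 0 H
  atom 3: C, bond orders sum to 4 (valence 4) → 0 H
  atom 4: I (halogen, monovalent) → 0 H
  atom 5: C, bond orders sum to 3 (valence 4) → 1 H
  atom 6: C, bond orders sum to 4 (valence 4) → 0 H
  atom 7: F (halogen, monovalent) → 0 H
  atom 8: C, bond orders sum to 4 (valence 4) → 0 H
  atom 9: O, bond orders sum to 1 (valence 2) → 1 H
  atom 10: C, bond orders sum to 4 (valence 4) → 0 H
  atom 11: O, bond orders sum to 2 (valence 2) → 0 H
  atom 12: C, bond orders sum to 1 (valence 4) → 3 H
Totals → C:7, H:5, Cl:1, F:1, I:1, O:2.

C7H5ClFIO2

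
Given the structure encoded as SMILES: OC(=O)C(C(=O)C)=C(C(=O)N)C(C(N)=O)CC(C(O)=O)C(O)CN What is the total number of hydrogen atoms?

19

Walk through each heavy atom and fill implicit hydrogens from standard valence (C 4, N 3, O 2, S 2, halogen 1):
  atom 1: O, bond orders sum to 1 (valence 2) → 1 H
  atom 2: C, bond orders sum to 4 (valence 4) → 0 H
  atom 3: O, bond orders sum to 2 (valence 2) → 0 H
  atom 4: C, bond orders sum to 4 (valence 4) → 0 H
  atom 5: C, bond orders sum to 4 (valence 4) → 0 H
  atom 6: O, bond orders sum to 2 (valence 2) → 0 H
  atom 7: C, bond orders sum to 1 (valence 4) → 3 H
  atom 8: C, bond orders sum to 4 (valence 4) → 0 H
  atom 9: C, bond orders sum to 4 (valence 4) → 0 H
  atom 10: O, bond orders sum to 2 (valence 2) → 0 H
  atom 11: N, bond orders sum to 1 (valence 3) → 2 H
  atom 12: C, bond orders sum to 3 (valence 4) → 1 H
  atom 13: C, bond orders sum to 4 (valence 4) → 0 H
  atom 14: N, bond orders sum to 1 (valence 3) → 2 H
  atom 15: O, bond orders sum to 2 (valence 2) → 0 H
  atom 16: C, bond orders sum to 2 (valence 4) → 2 H
  atom 17: C, bond orders sum to 3 (valence 4) → 1 H
  atom 18: C, bond orders sum to 4 (valence 4) → 0 H
  atom 19: O, bond orders sum to 1 (valence 2) → 1 H
  atom 20: O, bond orders sum to 2 (valence 2) → 0 H
  atom 21: C, bond orders sum to 3 (valence 4) → 1 H
  atom 22: O, bond orders sum to 1 (valence 2) → 1 H
  atom 23: C, bond orders sum to 2 (valence 4) → 2 H
  atom 24: N, bond orders sum to 1 (valence 3) → 2 H
Total hydrogens: 19.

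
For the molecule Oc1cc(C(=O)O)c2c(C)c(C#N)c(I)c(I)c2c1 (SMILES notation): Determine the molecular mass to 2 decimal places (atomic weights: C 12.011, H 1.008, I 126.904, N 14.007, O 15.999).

First, the molecular formula is C13H7I2NO3 (counting implicit H from valence).
  C: 13 × 12.011 = 156.143
  H: 7 × 1.008 = 7.056
  I: 2 × 126.904 = 253.808
  N: 1 × 14.007 = 14.007
  O: 3 × 15.999 = 47.997
Sum: 13×12.011 + 7×1.008 + 2×126.904 + 1×14.007 + 3×15.999 = 479.011 → 479.01 g/mol.

479.01 g/mol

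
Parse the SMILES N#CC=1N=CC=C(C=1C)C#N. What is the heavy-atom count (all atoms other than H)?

11

Every atom symbol written in the SMILES (organic subset) is one heavy atom; implicit H are not written.
Heavy atoms by element → C:8, N:3.
Total: 11.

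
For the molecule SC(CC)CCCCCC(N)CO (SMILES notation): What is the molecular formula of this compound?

C10H23NOS

Walk through each heavy atom and fill implicit hydrogens from standard valence (C 4, N 3, O 2, S 2, halogen 1):
  atom 1: S, bond orders sum to 1 (valence 2) → 1 H
  atom 2: C, bond orders sum to 3 (valence 4) → 1 H
  atom 3: C, bond orders sum to 2 (valence 4) → 2 H
  atom 4: C, bond orders sum to 1 (valence 4) → 3 H
  atom 5: C, bond orders sum to 2 (valence 4) → 2 H
  atom 6: C, bond orders sum to 2 (valence 4) → 2 H
  atom 7: C, bond orders sum to 2 (valence 4) → 2 H
  atom 8: C, bond orders sum to 2 (valence 4) → 2 H
  atom 9: C, bond orders sum to 2 (valence 4) → 2 H
  atom 10: C, bond orders sum to 3 (valence 4) → 1 H
  atom 11: N, bond orders sum to 1 (valence 3) → 2 H
  atom 12: C, bond orders sum to 2 (valence 4) → 2 H
  atom 13: O, bond orders sum to 1 (valence 2) → 1 H
Totals → C:10, H:23, N:1, O:1, S:1.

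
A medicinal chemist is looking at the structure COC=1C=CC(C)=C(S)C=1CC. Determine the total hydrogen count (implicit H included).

14

Walk through each heavy atom and fill implicit hydrogens from standard valence (C 4, N 3, O 2, S 2, halogen 1):
  atom 1: C, bond orders sum to 1 (valence 4) → 3 H
  atom 2: O, bond orders sum to 2 (valence 2) → 0 H
  atom 3: C, bond orders sum to 4 (valence 4) → 0 H
  atom 4: C, bond orders sum to 3 (valence 4) → 1 H
  atom 5: C, bond orders sum to 3 (valence 4) → 1 H
  atom 6: C, bond orders sum to 4 (valence 4) → 0 H
  atom 7: C, bond orders sum to 1 (valence 4) → 3 H
  atom 8: C, bond orders sum to 4 (valence 4) → 0 H
  atom 9: S, bond orders sum to 1 (valence 2) → 1 H
  atom 10: C, bond orders sum to 4 (valence 4) → 0 H
  atom 11: C, bond orders sum to 2 (valence 4) → 2 H
  atom 12: C, bond orders sum to 1 (valence 4) → 3 H
Total hydrogens: 14.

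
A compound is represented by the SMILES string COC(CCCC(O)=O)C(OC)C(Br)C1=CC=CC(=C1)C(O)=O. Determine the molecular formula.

C16H21BrO6

Walk through each heavy atom and fill implicit hydrogens from standard valence (C 4, N 3, O 2, S 2, halogen 1):
  atom 1: C, bond orders sum to 1 (valence 4) → 3 H
  atom 2: O, bond orders sum to 2 (valence 2) → 0 H
  atom 3: C, bond orders sum to 3 (valence 4) → 1 H
  atom 4: C, bond orders sum to 2 (valence 4) → 2 H
  atom 5: C, bond orders sum to 2 (valence 4) → 2 H
  atom 6: C, bond orders sum to 2 (valence 4) → 2 H
  atom 7: C, bond orders sum to 4 (valence 4) → 0 H
  atom 8: O, bond orders sum to 1 (valence 2) → 1 H
  atom 9: O, bond orders sum to 2 (valence 2) → 0 H
  atom 10: C, bond orders sum to 3 (valence 4) → 1 H
  atom 11: O, bond orders sum to 2 (valence 2) → 0 H
  atom 12: C, bond orders sum to 1 (valence 4) → 3 H
  atom 13: C, bond orders sum to 3 (valence 4) → 1 H
  atom 14: Br (halogen, monovalent) → 0 H
  atom 15: C, bond orders sum to 4 (valence 4) → 0 H
  atom 16: C, bond orders sum to 3 (valence 4) → 1 H
  atom 17: C, bond orders sum to 3 (valence 4) → 1 H
  atom 18: C, bond orders sum to 3 (valence 4) → 1 H
  atom 19: C, bond orders sum to 4 (valence 4) → 0 H
  atom 20: C, bond orders sum to 3 (valence 4) → 1 H
  atom 21: C, bond orders sum to 4 (valence 4) → 0 H
  atom 22: O, bond orders sum to 1 (valence 2) → 1 H
  atom 23: O, bond orders sum to 2 (valence 2) → 0 H
Totals → C:16, H:21, Br:1, O:6.
In Hill order: C16H21BrO6.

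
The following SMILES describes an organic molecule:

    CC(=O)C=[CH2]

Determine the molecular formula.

Walk through each heavy atom and fill implicit hydrogens from standard valence (C 4, N 3, O 2, S 2, halogen 1):
  atom 1: C, bond orders sum to 1 (valence 4) → 3 H
  atom 2: C, bond orders sum to 4 (valence 4) → 0 H
  atom 3: O, bond orders sum to 2 (valence 2) → 0 H
  atom 4: C, bond orders sum to 3 (valence 4) → 1 H
  atom 5: C with explicit H count 2
Totals → C:4, H:6, O:1.

C4H6O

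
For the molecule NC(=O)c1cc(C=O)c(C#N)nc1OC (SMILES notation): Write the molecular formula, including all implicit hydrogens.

Walk through each heavy atom and fill implicit hydrogens from standard valence (C 4, N 3, O 2, S 2, halogen 1); for lowercase aromatic atoms, an aromatic c carries 1 H when it has two neighbours and 0 H with three, and aromatic n carries 0 H:
  atom 1: N, bond orders sum to 1 (valence 3) → 2 H
  atom 2: C, bond orders sum to 4 (valence 4) → 0 H
  atom 3: O, bond orders sum to 2 (valence 2) → 0 H
  atom 4: aromatic c, 3 neighbours → 0 H
  atom 5: aromatic c, 2 neighbours → 1 H
  atom 6: aromatic c, 3 neighbours → 0 H
  atom 7: C, bond orders sum to 3 (valence 4) → 1 H
  atom 8: O, bond orders sum to 2 (valence 2) → 0 H
  atom 9: aromatic c, 3 neighbours → 0 H
  atom 10: C, bond orders sum to 4 (valence 4) → 0 H
  atom 11: N, bond orders sum to 3 (valence 3) → 0 H
  atom 12: aromatic n, 2 neighbours → 0 H
  atom 13: aromatic c, 3 neighbours → 0 H
  atom 14: O, bond orders sum to 2 (valence 2) → 0 H
  atom 15: C, bond orders sum to 1 (valence 4) → 3 H
Totals → C:9, H:7, N:3, O:3.

C9H7N3O3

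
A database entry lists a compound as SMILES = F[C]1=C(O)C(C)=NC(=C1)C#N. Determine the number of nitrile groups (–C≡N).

1

The nitrile motif appears at heavy-atom position 10 in the SMILES.
Other groups present: 1 hydroxyl.
Nitrile count: 1.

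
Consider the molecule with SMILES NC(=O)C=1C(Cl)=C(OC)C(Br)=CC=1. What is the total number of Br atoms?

1

Scan the SMILES for Br atoms (remember two-letter symbols like Cl and Br are single atoms).
Bromine count: 1.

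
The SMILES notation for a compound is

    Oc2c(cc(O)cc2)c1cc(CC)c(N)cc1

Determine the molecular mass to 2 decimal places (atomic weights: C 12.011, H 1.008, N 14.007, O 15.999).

229.28 g/mol

First, the molecular formula is C14H15NO2 (counting implicit H from valence).
  C: 14 × 12.011 = 168.154
  H: 15 × 1.008 = 15.120
  N: 1 × 14.007 = 14.007
  O: 2 × 15.999 = 31.998
Sum: 14×12.011 + 15×1.008 + 1×14.007 + 2×15.999 = 229.279 → 229.28 g/mol.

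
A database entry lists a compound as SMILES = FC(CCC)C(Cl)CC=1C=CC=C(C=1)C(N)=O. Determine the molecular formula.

Walk through each heavy atom and fill implicit hydrogens from standard valence (C 4, N 3, O 2, S 2, halogen 1):
  atom 1: F (halogen, monovalent) → 0 H
  atom 2: C, bond orders sum to 3 (valence 4) → 1 H
  atom 3: C, bond orders sum to 2 (valence 4) → 2 H
  atom 4: C, bond orders sum to 2 (valence 4) → 2 H
  atom 5: C, bond orders sum to 1 (valence 4) → 3 H
  atom 6: C, bond orders sum to 3 (valence 4) → 1 H
  atom 7: Cl (halogen, monovalent) → 0 H
  atom 8: C, bond orders sum to 2 (valence 4) → 2 H
  atom 9: C, bond orders sum to 4 (valence 4) → 0 H
  atom 10: C, bond orders sum to 3 (valence 4) → 1 H
  atom 11: C, bond orders sum to 3 (valence 4) → 1 H
  atom 12: C, bond orders sum to 3 (valence 4) → 1 H
  atom 13: C, bond orders sum to 4 (valence 4) → 0 H
  atom 14: C, bond orders sum to 3 (valence 4) → 1 H
  atom 15: C, bond orders sum to 4 (valence 4) → 0 H
  atom 16: N, bond orders sum to 1 (valence 3) → 2 H
  atom 17: O, bond orders sum to 2 (valence 2) → 0 H
Totals → C:13, H:17, Cl:1, F:1, N:1, O:1.

C13H17ClFNO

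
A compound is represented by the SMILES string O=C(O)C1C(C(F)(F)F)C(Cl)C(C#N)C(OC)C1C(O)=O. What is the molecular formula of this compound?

C11H11ClF3NO5

Walk through each heavy atom and fill implicit hydrogens from standard valence (C 4, N 3, O 2, S 2, halogen 1):
  atom 1: O, bond orders sum to 2 (valence 2) → 0 H
  atom 2: C, bond orders sum to 4 (valence 4) → 0 H
  atom 3: O, bond orders sum to 1 (valence 2) → 1 H
  atom 4: C, bond orders sum to 3 (valence 4) → 1 H
  atom 5: C, bond orders sum to 3 (valence 4) → 1 H
  atom 6: C, bond orders sum to 4 (valence 4) → 0 H
  atom 7: F (halogen, monovalent) → 0 H
  atom 8: F (halogen, monovalent) → 0 H
  atom 9: F (halogen, monovalent) → 0 H
  atom 10: C, bond orders sum to 3 (valence 4) → 1 H
  atom 11: Cl (halogen, monovalent) → 0 H
  atom 12: C, bond orders sum to 3 (valence 4) → 1 H
  atom 13: C, bond orders sum to 4 (valence 4) → 0 H
  atom 14: N, bond orders sum to 3 (valence 3) → 0 H
  atom 15: C, bond orders sum to 3 (valence 4) → 1 H
  atom 16: O, bond orders sum to 2 (valence 2) → 0 H
  atom 17: C, bond orders sum to 1 (valence 4) → 3 H
  atom 18: C, bond orders sum to 3 (valence 4) → 1 H
  atom 19: C, bond orders sum to 4 (valence 4) → 0 H
  atom 20: O, bond orders sum to 1 (valence 2) → 1 H
  atom 21: O, bond orders sum to 2 (valence 2) → 0 H
Totals → C:11, H:11, Cl:1, F:3, N:1, O:5.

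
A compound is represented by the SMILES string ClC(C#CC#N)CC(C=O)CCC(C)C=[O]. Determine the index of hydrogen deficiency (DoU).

Degree of unsaturation = (number of rings) + (number of π bonds).
Ring closures in the SMILES: 0.
π bonds: 2 double bonds (each 1 DoU), 2 triple bonds (each 2 DoU) → 6 DoU from unsaturation.
Total DoU = 0 + 6 = 6.

6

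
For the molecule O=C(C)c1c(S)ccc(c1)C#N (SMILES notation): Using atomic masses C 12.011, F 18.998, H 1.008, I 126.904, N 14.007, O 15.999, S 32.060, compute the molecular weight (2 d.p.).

First, the molecular formula is C9H7NOS (counting implicit H from valence).
  C: 9 × 12.011 = 108.099
  H: 7 × 1.008 = 7.056
  N: 1 × 14.007 = 14.007
  O: 1 × 15.999 = 15.999
  S: 1 × 32.060 = 32.060
Sum: 9×12.011 + 7×1.008 + 1×14.007 + 1×15.999 + 1×32.060 = 177.221 → 177.22 g/mol.

177.22 g/mol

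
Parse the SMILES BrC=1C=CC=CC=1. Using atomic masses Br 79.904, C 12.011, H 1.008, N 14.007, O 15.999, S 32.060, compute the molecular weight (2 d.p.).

157.01 g/mol

First, the molecular formula is C6H5Br (counting implicit H from valence).
  Br: 1 × 79.904 = 79.904
  C: 6 × 12.011 = 72.066
  H: 5 × 1.008 = 5.040
Sum: 1×79.904 + 6×12.011 + 5×1.008 = 157.010 → 157.01 g/mol.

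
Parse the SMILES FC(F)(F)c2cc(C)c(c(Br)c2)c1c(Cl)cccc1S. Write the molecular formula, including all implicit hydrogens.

C14H9BrClF3S

Walk through each heavy atom and fill implicit hydrogens from standard valence (C 4, N 3, O 2, S 2, halogen 1); for lowercase aromatic atoms, an aromatic c carries 1 H when it has two neighbours and 0 H with three, and aromatic n carries 0 H:
  atom 1: F (halogen, monovalent) → 0 H
  atom 2: C, bond orders sum to 4 (valence 4) → 0 H
  atom 3: F (halogen, monovalent) → 0 H
  atom 4: F (halogen, monovalent) → 0 H
  atom 5: aromatic c, 3 neighbours → 0 H
  atom 6: aromatic c, 2 neighbours → 1 H
  atom 7: aromatic c, 3 neighbours → 0 H
  atom 8: C, bond orders sum to 1 (valence 4) → 3 H
  atom 9: aromatic c, 3 neighbours → 0 H
  atom 10: aromatic c, 3 neighbours → 0 H
  atom 11: Br (halogen, monovalent) → 0 H
  atom 12: aromatic c, 2 neighbours → 1 H
  atom 13: aromatic c, 3 neighbours → 0 H
  atom 14: aromatic c, 3 neighbours → 0 H
  atom 15: Cl (halogen, monovalent) → 0 H
  atom 16: aromatic c, 2 neighbours → 1 H
  atom 17: aromatic c, 2 neighbours → 1 H
  atom 18: aromatic c, 2 neighbours → 1 H
  atom 19: aromatic c, 3 neighbours → 0 H
  atom 20: S, bond orders sum to 1 (valence 2) → 1 H
Totals → C:14, H:9, Br:1, Cl:1, F:3, S:1.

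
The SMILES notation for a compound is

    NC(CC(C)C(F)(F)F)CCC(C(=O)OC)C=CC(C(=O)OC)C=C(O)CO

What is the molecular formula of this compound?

C18H28F3NO6

Walk through each heavy atom and fill implicit hydrogens from standard valence (C 4, N 3, O 2, S 2, halogen 1):
  atom 1: N, bond orders sum to 1 (valence 3) → 2 H
  atom 2: C, bond orders sum to 3 (valence 4) → 1 H
  atom 3: C, bond orders sum to 2 (valence 4) → 2 H
  atom 4: C, bond orders sum to 3 (valence 4) → 1 H
  atom 5: C, bond orders sum to 1 (valence 4) → 3 H
  atom 6: C, bond orders sum to 4 (valence 4) → 0 H
  atom 7: F (halogen, monovalent) → 0 H
  atom 8: F (halogen, monovalent) → 0 H
  atom 9: F (halogen, monovalent) → 0 H
  atom 10: C, bond orders sum to 2 (valence 4) → 2 H
  atom 11: C, bond orders sum to 2 (valence 4) → 2 H
  atom 12: C, bond orders sum to 3 (valence 4) → 1 H
  atom 13: C, bond orders sum to 4 (valence 4) → 0 H
  atom 14: O, bond orders sum to 2 (valence 2) → 0 H
  atom 15: O, bond orders sum to 2 (valence 2) → 0 H
  atom 16: C, bond orders sum to 1 (valence 4) → 3 H
  atom 17: C, bond orders sum to 3 (valence 4) → 1 H
  atom 18: C, bond orders sum to 3 (valence 4) → 1 H
  atom 19: C, bond orders sum to 3 (valence 4) → 1 H
  atom 20: C, bond orders sum to 4 (valence 4) → 0 H
  atom 21: O, bond orders sum to 2 (valence 2) → 0 H
  atom 22: O, bond orders sum to 2 (valence 2) → 0 H
  atom 23: C, bond orders sum to 1 (valence 4) → 3 H
  atom 24: C, bond orders sum to 3 (valence 4) → 1 H
  atom 25: C, bond orders sum to 4 (valence 4) → 0 H
  atom 26: O, bond orders sum to 1 (valence 2) → 1 H
  atom 27: C, bond orders sum to 2 (valence 4) → 2 H
  atom 28: O, bond orders sum to 1 (valence 2) → 1 H
Totals → C:18, H:28, F:3, N:1, O:6.
In Hill order: C18H28F3NO6.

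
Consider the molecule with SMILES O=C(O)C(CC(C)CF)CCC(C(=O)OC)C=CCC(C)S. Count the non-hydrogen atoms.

22

Every atom symbol written in the SMILES (organic subset) is one heavy atom; implicit H are not written.
Heavy atoms by element → C:16, F:1, O:4, S:1.
Total: 22.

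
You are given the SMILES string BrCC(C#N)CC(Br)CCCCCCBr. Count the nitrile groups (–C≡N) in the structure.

The nitrile motif appears at heavy-atom position 4 in the SMILES.
Nitrile count: 1.

1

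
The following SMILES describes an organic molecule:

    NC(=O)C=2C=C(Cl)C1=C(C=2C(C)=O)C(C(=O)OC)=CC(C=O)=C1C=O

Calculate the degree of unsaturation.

12

Degree of unsaturation = (number of rings) + (number of π bonds).
Ring closures in the SMILES: 2.
π bonds: 10 double bonds (each 1 DoU) → 10 DoU from unsaturation.
Total DoU = 2 + 10 = 12.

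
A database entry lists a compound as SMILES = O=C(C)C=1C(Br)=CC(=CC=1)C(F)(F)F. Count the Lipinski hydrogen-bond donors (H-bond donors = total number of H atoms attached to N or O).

Donors: find every N or O and count the H atoms it carries.
  atom 1 (O): bond orders sum to 2 → 0 H
Lipinski HBD = 0.

0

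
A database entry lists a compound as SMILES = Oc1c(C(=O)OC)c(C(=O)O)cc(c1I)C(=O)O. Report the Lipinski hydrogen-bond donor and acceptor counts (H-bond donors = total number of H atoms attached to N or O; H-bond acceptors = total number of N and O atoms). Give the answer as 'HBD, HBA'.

Donors: find every N or O and count the H atoms it carries.
  atom 1 (O): bond orders sum to 1 → 1 H
  atom 5 (O): bond orders sum to 2 → 0 H
  atom 6 (O): bond orders sum to 2 → 0 H
  atom 10 (O): bond orders sum to 2 → 0 H
  atom 11 (O): bond orders sum to 1 → 1 H
  atom 17 (O): bond orders sum to 2 → 0 H
  atom 18 (O): bond orders sum to 1 → 1 H
Lipinski HBD = 3.
Acceptors: N atoms = 0, O atoms = 7 → HBA = 7.

3, 7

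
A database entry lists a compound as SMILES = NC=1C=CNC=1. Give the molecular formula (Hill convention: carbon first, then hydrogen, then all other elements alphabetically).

Walk through each heavy atom and fill implicit hydrogens from standard valence (C 4, N 3, O 2, S 2, halogen 1):
  atom 1: N, bond orders sum to 1 (valence 3) → 2 H
  atom 2: C, bond orders sum to 4 (valence 4) → 0 H
  atom 3: C, bond orders sum to 3 (valence 4) → 1 H
  atom 4: C, bond orders sum to 3 (valence 4) → 1 H
  atom 5: N, bond orders sum to 2 (valence 3) → 1 H
  atom 6: C, bond orders sum to 3 (valence 4) → 1 H
Totals → C:4, H:6, N:2.

C4H6N2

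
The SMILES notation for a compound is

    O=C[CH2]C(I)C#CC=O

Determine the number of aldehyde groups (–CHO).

The aldehyde motif appears at heavy-atom positions 2, 8 in the SMILES.
Other groups present: 1 alkyne.
Aldehyde count: 2.

2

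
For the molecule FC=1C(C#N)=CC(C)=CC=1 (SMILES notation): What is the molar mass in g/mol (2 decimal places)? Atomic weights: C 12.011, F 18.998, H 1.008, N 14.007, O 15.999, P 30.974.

135.14 g/mol

First, the molecular formula is C8H6FN (counting implicit H from valence).
  C: 8 × 12.011 = 96.088
  F: 1 × 18.998 = 18.998
  H: 6 × 1.008 = 6.048
  N: 1 × 14.007 = 14.007
Sum: 8×12.011 + 1×18.998 + 6×1.008 + 1×14.007 = 135.141 → 135.14 g/mol.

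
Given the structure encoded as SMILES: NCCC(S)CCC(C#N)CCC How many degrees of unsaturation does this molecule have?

Molecular formula: C10H20N2S.
DoU = (2C + 2 + N − H − X) / 2, where X is the halogen count and O/S are ignored.
    = (2·10 + 2 + 2 − 20 − 0) / 2 = 4 / 2 = 2.

2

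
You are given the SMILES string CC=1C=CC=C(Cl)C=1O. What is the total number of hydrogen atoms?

7

Walk through each heavy atom and fill implicit hydrogens from standard valence (C 4, N 3, O 2, S 2, halogen 1):
  atom 1: C, bond orders sum to 1 (valence 4) → 3 H
  atom 2: C, bond orders sum to 4 (valence 4) → 0 H
  atom 3: C, bond orders sum to 3 (valence 4) → 1 H
  atom 4: C, bond orders sum to 3 (valence 4) → 1 H
  atom 5: C, bond orders sum to 3 (valence 4) → 1 H
  atom 6: C, bond orders sum to 4 (valence 4) → 0 H
  atom 7: Cl (halogen, monovalent) → 0 H
  atom 8: C, bond orders sum to 4 (valence 4) → 0 H
  atom 9: O, bond orders sum to 1 (valence 2) → 1 H
Total hydrogens: 7.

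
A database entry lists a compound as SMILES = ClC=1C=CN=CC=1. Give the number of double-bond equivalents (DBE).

4

Degree of unsaturation = (number of rings) + (number of π bonds).
Ring closures in the SMILES: 1.
π bonds: 3 double bonds (each 1 DoU) → 3 DoU from unsaturation.
Total DoU = 1 + 3 = 4.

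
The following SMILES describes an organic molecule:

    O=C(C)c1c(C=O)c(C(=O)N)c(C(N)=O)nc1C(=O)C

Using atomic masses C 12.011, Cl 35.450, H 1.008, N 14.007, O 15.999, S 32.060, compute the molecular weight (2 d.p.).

277.24 g/mol

First, the molecular formula is C12H11N3O5 (counting implicit H from valence).
  C: 12 × 12.011 = 144.132
  H: 11 × 1.008 = 11.088
  N: 3 × 14.007 = 42.021
  O: 5 × 15.999 = 79.995
Sum: 12×12.011 + 11×1.008 + 3×14.007 + 5×15.999 = 277.236 → 277.24 g/mol.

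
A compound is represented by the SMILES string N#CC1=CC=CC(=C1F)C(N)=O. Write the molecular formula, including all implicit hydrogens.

C8H5FN2O

Walk through each heavy atom and fill implicit hydrogens from standard valence (C 4, N 3, O 2, S 2, halogen 1):
  atom 1: N, bond orders sum to 3 (valence 3) → 0 H
  atom 2: C, bond orders sum to 4 (valence 4) → 0 H
  atom 3: C, bond orders sum to 4 (valence 4) → 0 H
  atom 4: C, bond orders sum to 3 (valence 4) → 1 H
  atom 5: C, bond orders sum to 3 (valence 4) → 1 H
  atom 6: C, bond orders sum to 3 (valence 4) → 1 H
  atom 7: C, bond orders sum to 4 (valence 4) → 0 H
  atom 8: C, bond orders sum to 4 (valence 4) → 0 H
  atom 9: F (halogen, monovalent) → 0 H
  atom 10: C, bond orders sum to 4 (valence 4) → 0 H
  atom 11: N, bond orders sum to 1 (valence 3) → 2 H
  atom 12: O, bond orders sum to 2 (valence 2) → 0 H
Totals → C:8, H:5, F:1, N:2, O:1.
In Hill order: C8H5FN2O.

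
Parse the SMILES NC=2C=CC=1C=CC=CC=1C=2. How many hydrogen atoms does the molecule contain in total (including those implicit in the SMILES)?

Walk through each heavy atom and fill implicit hydrogens from standard valence (C 4, N 3, O 2, S 2, halogen 1):
  atom 1: N, bond orders sum to 1 (valence 3) → 2 H
  atom 2: C, bond orders sum to 4 (valence 4) → 0 H
  atom 3: C, bond orders sum to 3 (valence 4) → 1 H
  atom 4: C, bond orders sum to 3 (valence 4) → 1 H
  atom 5: C, bond orders sum to 4 (valence 4) → 0 H
  atom 6: C, bond orders sum to 3 (valence 4) → 1 H
  atom 7: C, bond orders sum to 3 (valence 4) → 1 H
  atom 8: C, bond orders sum to 3 (valence 4) → 1 H
  atom 9: C, bond orders sum to 3 (valence 4) → 1 H
  atom 10: C, bond orders sum to 4 (valence 4) → 0 H
  atom 11: C, bond orders sum to 3 (valence 4) → 1 H
Total hydrogens: 9.

9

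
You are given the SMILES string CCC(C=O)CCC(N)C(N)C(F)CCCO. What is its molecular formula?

Walk through each heavy atom and fill implicit hydrogens from standard valence (C 4, N 3, O 2, S 2, halogen 1):
  atom 1: C, bond orders sum to 1 (valence 4) → 3 H
  atom 2: C, bond orders sum to 2 (valence 4) → 2 H
  atom 3: C, bond orders sum to 3 (valence 4) → 1 H
  atom 4: C, bond orders sum to 3 (valence 4) → 1 H
  atom 5: O, bond orders sum to 2 (valence 2) → 0 H
  atom 6: C, bond orders sum to 2 (valence 4) → 2 H
  atom 7: C, bond orders sum to 2 (valence 4) → 2 H
  atom 8: C, bond orders sum to 3 (valence 4) → 1 H
  atom 9: N, bond orders sum to 1 (valence 3) → 2 H
  atom 10: C, bond orders sum to 3 (valence 4) → 1 H
  atom 11: N, bond orders sum to 1 (valence 3) → 2 H
  atom 12: C, bond orders sum to 3 (valence 4) → 1 H
  atom 13: F (halogen, monovalent) → 0 H
  atom 14: C, bond orders sum to 2 (valence 4) → 2 H
  atom 15: C, bond orders sum to 2 (valence 4) → 2 H
  atom 16: C, bond orders sum to 2 (valence 4) → 2 H
  atom 17: O, bond orders sum to 1 (valence 2) → 1 H
Totals → C:12, H:25, F:1, N:2, O:2.
In Hill order: C12H25FN2O2.

C12H25FN2O2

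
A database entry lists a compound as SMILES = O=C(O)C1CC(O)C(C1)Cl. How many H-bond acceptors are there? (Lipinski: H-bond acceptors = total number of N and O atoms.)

3

N atoms: 0; O atoms: 3.
Lipinski HBA = 0 + 3 = 3.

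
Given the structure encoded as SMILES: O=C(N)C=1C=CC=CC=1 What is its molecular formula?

Walk through each heavy atom and fill implicit hydrogens from standard valence (C 4, N 3, O 2, S 2, halogen 1):
  atom 1: O, bond orders sum to 2 (valence 2) → 0 H
  atom 2: C, bond orders sum to 4 (valence 4) → 0 H
  atom 3: N, bond orders sum to 1 (valence 3) → 2 H
  atom 4: C, bond orders sum to 4 (valence 4) → 0 H
  atom 5: C, bond orders sum to 3 (valence 4) → 1 H
  atom 6: C, bond orders sum to 3 (valence 4) → 1 H
  atom 7: C, bond orders sum to 3 (valence 4) → 1 H
  atom 8: C, bond orders sum to 3 (valence 4) → 1 H
  atom 9: C, bond orders sum to 3 (valence 4) → 1 H
Totals → C:7, H:7, N:1, O:1.

C7H7NO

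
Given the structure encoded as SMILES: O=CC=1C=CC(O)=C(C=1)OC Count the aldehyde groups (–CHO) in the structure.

1

The aldehyde motif appears at heavy-atom position 2 in the SMILES.
Other groups present: 1 ether, 1 hydroxyl.
Aldehyde count: 1.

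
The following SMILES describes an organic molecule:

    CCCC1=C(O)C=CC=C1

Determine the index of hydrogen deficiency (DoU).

Degree of unsaturation = (number of rings) + (number of π bonds).
Ring closures in the SMILES: 1.
π bonds: 3 double bonds (each 1 DoU) → 3 DoU from unsaturation.
Total DoU = 1 + 3 = 4.

4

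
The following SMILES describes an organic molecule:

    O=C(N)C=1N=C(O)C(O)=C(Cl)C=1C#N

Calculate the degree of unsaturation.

Molecular formula: C7H4ClN3O3.
DoU = (2C + 2 + N − H − X) / 2, where X is the halogen count and O/S are ignored.
    = (2·7 + 2 + 3 − 4 − 1) / 2 = 14 / 2 = 7.

7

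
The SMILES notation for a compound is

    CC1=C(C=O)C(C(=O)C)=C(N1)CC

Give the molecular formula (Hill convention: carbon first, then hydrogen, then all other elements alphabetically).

C10H13NO2

Walk through each heavy atom and fill implicit hydrogens from standard valence (C 4, N 3, O 2, S 2, halogen 1):
  atom 1: C, bond orders sum to 1 (valence 4) → 3 H
  atom 2: C, bond orders sum to 4 (valence 4) → 0 H
  atom 3: C, bond orders sum to 4 (valence 4) → 0 H
  atom 4: C, bond orders sum to 3 (valence 4) → 1 H
  atom 5: O, bond orders sum to 2 (valence 2) → 0 H
  atom 6: C, bond orders sum to 4 (valence 4) → 0 H
  atom 7: C, bond orders sum to 4 (valence 4) → 0 H
  atom 8: O, bond orders sum to 2 (valence 2) → 0 H
  atom 9: C, bond orders sum to 1 (valence 4) → 3 H
  atom 10: C, bond orders sum to 4 (valence 4) → 0 H
  atom 11: N, bond orders sum to 2 (valence 3) → 1 H
  atom 12: C, bond orders sum to 2 (valence 4) → 2 H
  atom 13: C, bond orders sum to 1 (valence 4) → 3 H
Totals → C:10, H:13, N:1, O:2.
In Hill order: C10H13NO2.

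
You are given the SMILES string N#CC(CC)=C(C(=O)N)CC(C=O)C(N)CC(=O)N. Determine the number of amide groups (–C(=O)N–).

The amide motif appears at heavy-atom positions 7, 17 in the SMILES.
Other groups present: 1 aldehyde, 1 alkene, 1 nitrile, 1 primary amine.
Amide count: 2.

2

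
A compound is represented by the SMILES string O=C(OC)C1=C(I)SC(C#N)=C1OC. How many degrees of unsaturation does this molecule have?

Degree of unsaturation = (number of rings) + (number of π bonds).
Ring closures in the SMILES: 1.
π bonds: 3 double bonds (each 1 DoU), 1 triple bond (each 2 DoU) → 5 DoU from unsaturation.
Total DoU = 1 + 5 = 6.

6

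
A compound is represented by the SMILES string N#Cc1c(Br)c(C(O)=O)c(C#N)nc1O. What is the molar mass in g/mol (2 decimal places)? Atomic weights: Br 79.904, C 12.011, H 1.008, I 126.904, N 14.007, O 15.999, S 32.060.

First, the molecular formula is C8H2BrN3O3 (counting implicit H from valence).
  Br: 1 × 79.904 = 79.904
  C: 8 × 12.011 = 96.088
  H: 2 × 1.008 = 2.016
  N: 3 × 14.007 = 42.021
  O: 3 × 15.999 = 47.997
Sum: 1×79.904 + 8×12.011 + 2×1.008 + 3×14.007 + 3×15.999 = 268.026 → 268.03 g/mol.

268.03 g/mol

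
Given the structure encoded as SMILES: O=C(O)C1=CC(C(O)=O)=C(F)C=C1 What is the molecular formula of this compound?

C8H5FO4

Walk through each heavy atom and fill implicit hydrogens from standard valence (C 4, N 3, O 2, S 2, halogen 1):
  atom 1: O, bond orders sum to 2 (valence 2) → 0 H
  atom 2: C, bond orders sum to 4 (valence 4) → 0 H
  atom 3: O, bond orders sum to 1 (valence 2) → 1 H
  atom 4: C, bond orders sum to 4 (valence 4) → 0 H
  atom 5: C, bond orders sum to 3 (valence 4) → 1 H
  atom 6: C, bond orders sum to 4 (valence 4) → 0 H
  atom 7: C, bond orders sum to 4 (valence 4) → 0 H
  atom 8: O, bond orders sum to 1 (valence 2) → 1 H
  atom 9: O, bond orders sum to 2 (valence 2) → 0 H
  atom 10: C, bond orders sum to 4 (valence 4) → 0 H
  atom 11: F (halogen, monovalent) → 0 H
  atom 12: C, bond orders sum to 3 (valence 4) → 1 H
  atom 13: C, bond orders sum to 3 (valence 4) → 1 H
Totals → C:8, H:5, F:1, O:4.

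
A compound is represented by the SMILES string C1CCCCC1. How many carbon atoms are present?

Count every carbon token in the SMILES (each C, including those in ring-closure positions and inside branches).
Carbon count: 6.

6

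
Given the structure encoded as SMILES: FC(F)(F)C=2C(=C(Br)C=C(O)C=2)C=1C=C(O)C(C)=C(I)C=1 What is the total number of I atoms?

Scan the SMILES for I atoms (remember two-letter symbols like Cl and Br are single atoms).
Iodine count: 1.

1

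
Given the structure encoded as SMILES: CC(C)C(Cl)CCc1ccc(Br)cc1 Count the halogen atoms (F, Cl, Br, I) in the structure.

Halogen atoms appear at heavy-atom positions 5, 12 (1×Br, 1×Cl).
Halogen count: 2.

2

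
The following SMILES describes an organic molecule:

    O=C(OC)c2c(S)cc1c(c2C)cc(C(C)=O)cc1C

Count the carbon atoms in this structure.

16

Count every carbon token in the SMILES (each C, including those in ring-closure positions and inside branches).
Carbon count: 16.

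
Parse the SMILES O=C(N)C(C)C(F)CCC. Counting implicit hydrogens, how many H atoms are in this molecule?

14

Walk through each heavy atom and fill implicit hydrogens from standard valence (C 4, N 3, O 2, S 2, halogen 1):
  atom 1: O, bond orders sum to 2 (valence 2) → 0 H
  atom 2: C, bond orders sum to 4 (valence 4) → 0 H
  atom 3: N, bond orders sum to 1 (valence 3) → 2 H
  atom 4: C, bond orders sum to 3 (valence 4) → 1 H
  atom 5: C, bond orders sum to 1 (valence 4) → 3 H
  atom 6: C, bond orders sum to 3 (valence 4) → 1 H
  atom 7: F (halogen, monovalent) → 0 H
  atom 8: C, bond orders sum to 2 (valence 4) → 2 H
  atom 9: C, bond orders sum to 2 (valence 4) → 2 H
  atom 10: C, bond orders sum to 1 (valence 4) → 3 H
Total hydrogens: 14.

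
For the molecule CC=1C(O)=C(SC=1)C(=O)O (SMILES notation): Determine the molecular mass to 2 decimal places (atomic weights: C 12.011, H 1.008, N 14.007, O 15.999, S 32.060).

158.17 g/mol

First, the molecular formula is C6H6O3S (counting implicit H from valence).
  C: 6 × 12.011 = 72.066
  H: 6 × 1.008 = 6.048
  O: 3 × 15.999 = 47.997
  S: 1 × 32.060 = 32.060
Sum: 6×12.011 + 6×1.008 + 3×15.999 + 1×32.060 = 158.171 → 158.17 g/mol.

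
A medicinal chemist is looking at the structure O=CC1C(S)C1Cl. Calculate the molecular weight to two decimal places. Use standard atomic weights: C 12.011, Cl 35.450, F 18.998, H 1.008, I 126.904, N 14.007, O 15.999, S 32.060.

136.59 g/mol

First, the molecular formula is C4H5ClOS (counting implicit H from valence).
  C: 4 × 12.011 = 48.044
  Cl: 1 × 35.450 = 35.450
  H: 5 × 1.008 = 5.040
  O: 1 × 15.999 = 15.999
  S: 1 × 32.060 = 32.060
Sum: 4×12.011 + 1×35.450 + 5×1.008 + 1×15.999 + 1×32.060 = 136.593 → 136.59 g/mol.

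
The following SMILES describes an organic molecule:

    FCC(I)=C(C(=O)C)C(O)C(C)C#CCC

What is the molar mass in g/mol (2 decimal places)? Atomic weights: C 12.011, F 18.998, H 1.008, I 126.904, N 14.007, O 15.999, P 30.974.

First, the molecular formula is C12H16FIO2 (counting implicit H from valence).
  C: 12 × 12.011 = 144.132
  F: 1 × 18.998 = 18.998
  H: 16 × 1.008 = 16.128
  I: 1 × 126.904 = 126.904
  O: 2 × 15.999 = 31.998
Sum: 12×12.011 + 1×18.998 + 16×1.008 + 1×126.904 + 2×15.999 = 338.160 → 338.16 g/mol.

338.16 g/mol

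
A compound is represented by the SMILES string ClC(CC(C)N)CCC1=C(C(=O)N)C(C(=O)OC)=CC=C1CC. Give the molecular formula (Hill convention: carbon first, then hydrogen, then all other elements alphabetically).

C17H25ClN2O3

Walk through each heavy atom and fill implicit hydrogens from standard valence (C 4, N 3, O 2, S 2, halogen 1):
  atom 1: Cl (halogen, monovalent) → 0 H
  atom 2: C, bond orders sum to 3 (valence 4) → 1 H
  atom 3: C, bond orders sum to 2 (valence 4) → 2 H
  atom 4: C, bond orders sum to 3 (valence 4) → 1 H
  atom 5: C, bond orders sum to 1 (valence 4) → 3 H
  atom 6: N, bond orders sum to 1 (valence 3) → 2 H
  atom 7: C, bond orders sum to 2 (valence 4) → 2 H
  atom 8: C, bond orders sum to 2 (valence 4) → 2 H
  atom 9: C, bond orders sum to 4 (valence 4) → 0 H
  atom 10: C, bond orders sum to 4 (valence 4) → 0 H
  atom 11: C, bond orders sum to 4 (valence 4) → 0 H
  atom 12: O, bond orders sum to 2 (valence 2) → 0 H
  atom 13: N, bond orders sum to 1 (valence 3) → 2 H
  atom 14: C, bond orders sum to 4 (valence 4) → 0 H
  atom 15: C, bond orders sum to 4 (valence 4) → 0 H
  atom 16: O, bond orders sum to 2 (valence 2) → 0 H
  atom 17: O, bond orders sum to 2 (valence 2) → 0 H
  atom 18: C, bond orders sum to 1 (valence 4) → 3 H
  atom 19: C, bond orders sum to 3 (valence 4) → 1 H
  atom 20: C, bond orders sum to 3 (valence 4) → 1 H
  atom 21: C, bond orders sum to 4 (valence 4) → 0 H
  atom 22: C, bond orders sum to 2 (valence 4) → 2 H
  atom 23: C, bond orders sum to 1 (valence 4) → 3 H
Totals → C:17, H:25, Cl:1, N:2, O:3.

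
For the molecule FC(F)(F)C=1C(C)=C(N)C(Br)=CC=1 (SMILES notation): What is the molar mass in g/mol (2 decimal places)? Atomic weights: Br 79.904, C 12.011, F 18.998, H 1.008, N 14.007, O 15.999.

254.05 g/mol

First, the molecular formula is C8H7BrF3N (counting implicit H from valence).
  Br: 1 × 79.904 = 79.904
  C: 8 × 12.011 = 96.088
  F: 3 × 18.998 = 56.994
  H: 7 × 1.008 = 7.056
  N: 1 × 14.007 = 14.007
Sum: 1×79.904 + 8×12.011 + 3×18.998 + 7×1.008 + 1×14.007 = 254.049 → 254.05 g/mol.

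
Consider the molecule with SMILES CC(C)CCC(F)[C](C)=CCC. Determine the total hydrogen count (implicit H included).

Walk through each heavy atom and fill implicit hydrogens from standard valence (C 4, N 3, O 2, S 2, halogen 1):
  atom 1: C, bond orders sum to 1 (valence 4) → 3 H
  atom 2: C, bond orders sum to 3 (valence 4) → 1 H
  atom 3: C, bond orders sum to 1 (valence 4) → 3 H
  atom 4: C, bond orders sum to 2 (valence 4) → 2 H
  atom 5: C, bond orders sum to 2 (valence 4) → 2 H
  atom 6: C, bond orders sum to 3 (valence 4) → 1 H
  atom 7: F (halogen, monovalent) → 0 H
  atom 8: C with explicit H count 0
  atom 9: C, bond orders sum to 1 (valence 4) → 3 H
  atom 10: C, bond orders sum to 3 (valence 4) → 1 H
  atom 11: C, bond orders sum to 2 (valence 4) → 2 H
  atom 12: C, bond orders sum to 1 (valence 4) → 3 H
Total hydrogens: 21.

21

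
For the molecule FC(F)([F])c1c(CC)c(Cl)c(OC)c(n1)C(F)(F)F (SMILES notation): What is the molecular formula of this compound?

C10H8ClF6NO

Walk through each heavy atom and fill implicit hydrogens from standard valence (C 4, N 3, O 2, S 2, halogen 1); for lowercase aromatic atoms, an aromatic c carries 1 H when it has two neighbours and 0 H with three, and aromatic n carries 0 H:
  atom 1: F (halogen, monovalent) → 0 H
  atom 2: C, bond orders sum to 4 (valence 4) → 0 H
  atom 3: F (halogen, monovalent) → 0 H
  atom 4: F with explicit H count 0
  atom 5: aromatic c, 3 neighbours → 0 H
  atom 6: aromatic c, 3 neighbours → 0 H
  atom 7: C, bond orders sum to 2 (valence 4) → 2 H
  atom 8: C, bond orders sum to 1 (valence 4) → 3 H
  atom 9: aromatic c, 3 neighbours → 0 H
  atom 10: Cl (halogen, monovalent) → 0 H
  atom 11: aromatic c, 3 neighbours → 0 H
  atom 12: O, bond orders sum to 2 (valence 2) → 0 H
  atom 13: C, bond orders sum to 1 (valence 4) → 3 H
  atom 14: aromatic c, 3 neighbours → 0 H
  atom 15: aromatic n, 2 neighbours → 0 H
  atom 16: C, bond orders sum to 4 (valence 4) → 0 H
  atom 17: F (halogen, monovalent) → 0 H
  atom 18: F (halogen, monovalent) → 0 H
  atom 19: F (halogen, monovalent) → 0 H
Totals → C:10, H:8, Cl:1, F:6, N:1, O:1.
In Hill order: C10H8ClF6NO.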